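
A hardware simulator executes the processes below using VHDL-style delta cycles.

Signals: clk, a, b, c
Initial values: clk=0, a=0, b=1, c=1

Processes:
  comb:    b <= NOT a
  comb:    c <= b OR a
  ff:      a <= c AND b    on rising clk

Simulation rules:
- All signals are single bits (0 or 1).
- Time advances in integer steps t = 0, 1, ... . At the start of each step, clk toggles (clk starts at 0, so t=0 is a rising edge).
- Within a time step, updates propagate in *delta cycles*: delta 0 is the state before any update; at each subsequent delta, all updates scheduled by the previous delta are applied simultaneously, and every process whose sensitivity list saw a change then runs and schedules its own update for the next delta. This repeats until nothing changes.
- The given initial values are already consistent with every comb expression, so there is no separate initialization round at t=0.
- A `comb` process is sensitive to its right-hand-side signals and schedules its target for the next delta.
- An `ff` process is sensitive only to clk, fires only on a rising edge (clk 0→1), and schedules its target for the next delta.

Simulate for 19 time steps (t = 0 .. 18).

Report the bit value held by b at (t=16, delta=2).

1

t=0 Δ0: c=1 b=1 a=0 clk=0
  Δ1: clk:0→1
  Δ2: a:0→1
  Δ3: b:1→0
  (3Δ to stable)
t=1 Δ0: c=1 b=0 a=1 clk=1
  Δ1: clk:1→0
  (1Δ to stable)
t=2 Δ0: c=1 b=0 a=1 clk=0
  Δ1: clk:0→1
  Δ2: a:1→0
  Δ3: c:1→0, b:0→1
  Δ4: c:0→1
  (4Δ to stable)
t=3 Δ0: c=1 b=1 a=0 clk=1
  Δ1: clk:1→0
  (1Δ to stable)
t=4 Δ0: c=1 b=1 a=0 clk=0
  Δ1: clk:0→1
  Δ2: a:0→1
  Δ3: b:1→0
  (3Δ to stable)
t=5 Δ0: c=1 b=0 a=1 clk=1
  Δ1: clk:1→0
  (1Δ to stable)
t=6 Δ0: c=1 b=0 a=1 clk=0
  Δ1: clk:0→1
  Δ2: a:1→0
  Δ3: c:1→0, b:0→1
  Δ4: c:0→1
  (4Δ to stable)
t=7 Δ0: c=1 b=1 a=0 clk=1
  Δ1: clk:1→0
  (1Δ to stable)
t=8 Δ0: c=1 b=1 a=0 clk=0
  Δ1: clk:0→1
  Δ2: a:0→1
  Δ3: b:1→0
  (3Δ to stable)
t=9 Δ0: c=1 b=0 a=1 clk=1
  Δ1: clk:1→0
  (1Δ to stable)
t=10 Δ0: c=1 b=0 a=1 clk=0
  Δ1: clk:0→1
  Δ2: a:1→0
  Δ3: c:1→0, b:0→1
  Δ4: c:0→1
  (4Δ to stable)
t=11 Δ0: c=1 b=1 a=0 clk=1
  Δ1: clk:1→0
  (1Δ to stable)
t=12 Δ0: c=1 b=1 a=0 clk=0
  Δ1: clk:0→1
  Δ2: a:0→1
  Δ3: b:1→0
  (3Δ to stable)
t=13 Δ0: c=1 b=0 a=1 clk=1
  Δ1: clk:1→0
  (1Δ to stable)
t=14 Δ0: c=1 b=0 a=1 clk=0
  Δ1: clk:0→1
  Δ2: a:1→0
  Δ3: c:1→0, b:0→1
  Δ4: c:0→1
  (4Δ to stable)
t=15 Δ0: c=1 b=1 a=0 clk=1
  Δ1: clk:1→0
  (1Δ to stable)
t=16 Δ0: c=1 b=1 a=0 clk=0
  Δ1: clk:0→1
  Δ2: a:0→1
  Δ3: b:1→0
  (3Δ to stable)
t=17 Δ0: c=1 b=0 a=1 clk=1
  Δ1: clk:1→0
  (1Δ to stable)
t=18 Δ0: c=1 b=0 a=1 clk=0
  Δ1: clk:0→1
  Δ2: a:1→0
  Δ3: c:1→0, b:0→1
  Δ4: c:0→1
  (4Δ to stable)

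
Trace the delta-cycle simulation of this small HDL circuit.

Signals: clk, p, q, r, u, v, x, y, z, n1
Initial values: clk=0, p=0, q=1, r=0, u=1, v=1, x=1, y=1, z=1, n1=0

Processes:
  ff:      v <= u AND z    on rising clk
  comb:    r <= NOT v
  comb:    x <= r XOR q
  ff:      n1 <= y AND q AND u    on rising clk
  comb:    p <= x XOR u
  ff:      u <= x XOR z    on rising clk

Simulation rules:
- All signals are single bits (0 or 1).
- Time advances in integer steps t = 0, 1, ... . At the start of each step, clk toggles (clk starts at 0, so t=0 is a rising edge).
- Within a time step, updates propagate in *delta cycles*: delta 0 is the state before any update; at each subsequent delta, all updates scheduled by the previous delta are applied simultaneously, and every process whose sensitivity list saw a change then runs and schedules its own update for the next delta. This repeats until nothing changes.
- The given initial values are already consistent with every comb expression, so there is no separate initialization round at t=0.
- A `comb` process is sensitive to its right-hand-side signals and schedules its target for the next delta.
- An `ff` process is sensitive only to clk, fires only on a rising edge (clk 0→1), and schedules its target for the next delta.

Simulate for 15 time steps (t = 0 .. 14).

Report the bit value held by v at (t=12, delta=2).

0

t=0 Δ0: n1=0 z=1 q=1 clk=0 x=1 r=0 v=1 u=1 p=0 y=1
  Δ1: clk:0→1
  Δ2: n1:0→1, u:1→0
  Δ3: p:0→1
  (3Δ to stable)
t=1 Δ0: n1=1 z=1 q=1 clk=1 x=1 r=0 v=1 u=0 p=1 y=1
  Δ1: clk:1→0
  (1Δ to stable)
t=2 Δ0: n1=1 z=1 q=1 clk=0 x=1 r=0 v=1 u=0 p=1 y=1
  Δ1: clk:0→1
  Δ2: n1:1→0, v:1→0
  Δ3: r:0→1
  Δ4: x:1→0
  Δ5: p:1→0
  (5Δ to stable)
t=3 Δ0: n1=0 z=1 q=1 clk=1 x=0 r=1 v=0 u=0 p=0 y=1
  Δ1: clk:1→0
  (1Δ to stable)
t=4 Δ0: n1=0 z=1 q=1 clk=0 x=0 r=1 v=0 u=0 p=0 y=1
  Δ1: clk:0→1
  Δ2: u:0→1
  Δ3: p:0→1
  (3Δ to stable)
t=5 Δ0: n1=0 z=1 q=1 clk=1 x=0 r=1 v=0 u=1 p=1 y=1
  Δ1: clk:1→0
  (1Δ to stable)
t=6 Δ0: n1=0 z=1 q=1 clk=0 x=0 r=1 v=0 u=1 p=1 y=1
  Δ1: clk:0→1
  Δ2: n1:0→1, v:0→1
  Δ3: r:1→0
  Δ4: x:0→1
  Δ5: p:1→0
  (5Δ to stable)
t=7 Δ0: n1=1 z=1 q=1 clk=1 x=1 r=0 v=1 u=1 p=0 y=1
  Δ1: clk:1→0
  (1Δ to stable)
t=8 Δ0: n1=1 z=1 q=1 clk=0 x=1 r=0 v=1 u=1 p=0 y=1
  Δ1: clk:0→1
  Δ2: u:1→0
  Δ3: p:0→1
  (3Δ to stable)
t=9 Δ0: n1=1 z=1 q=1 clk=1 x=1 r=0 v=1 u=0 p=1 y=1
  Δ1: clk:1→0
  (1Δ to stable)
t=10 Δ0: n1=1 z=1 q=1 clk=0 x=1 r=0 v=1 u=0 p=1 y=1
  Δ1: clk:0→1
  Δ2: n1:1→0, v:1→0
  Δ3: r:0→1
  Δ4: x:1→0
  Δ5: p:1→0
  (5Δ to stable)
t=11 Δ0: n1=0 z=1 q=1 clk=1 x=0 r=1 v=0 u=0 p=0 y=1
  Δ1: clk:1→0
  (1Δ to stable)
t=12 Δ0: n1=0 z=1 q=1 clk=0 x=0 r=1 v=0 u=0 p=0 y=1
  Δ1: clk:0→1
  Δ2: u:0→1
  Δ3: p:0→1
  (3Δ to stable)
t=13 Δ0: n1=0 z=1 q=1 clk=1 x=0 r=1 v=0 u=1 p=1 y=1
  Δ1: clk:1→0
  (1Δ to stable)
t=14 Δ0: n1=0 z=1 q=1 clk=0 x=0 r=1 v=0 u=1 p=1 y=1
  Δ1: clk:0→1
  Δ2: n1:0→1, v:0→1
  Δ3: r:1→0
  Δ4: x:0→1
  Δ5: p:1→0
  (5Δ to stable)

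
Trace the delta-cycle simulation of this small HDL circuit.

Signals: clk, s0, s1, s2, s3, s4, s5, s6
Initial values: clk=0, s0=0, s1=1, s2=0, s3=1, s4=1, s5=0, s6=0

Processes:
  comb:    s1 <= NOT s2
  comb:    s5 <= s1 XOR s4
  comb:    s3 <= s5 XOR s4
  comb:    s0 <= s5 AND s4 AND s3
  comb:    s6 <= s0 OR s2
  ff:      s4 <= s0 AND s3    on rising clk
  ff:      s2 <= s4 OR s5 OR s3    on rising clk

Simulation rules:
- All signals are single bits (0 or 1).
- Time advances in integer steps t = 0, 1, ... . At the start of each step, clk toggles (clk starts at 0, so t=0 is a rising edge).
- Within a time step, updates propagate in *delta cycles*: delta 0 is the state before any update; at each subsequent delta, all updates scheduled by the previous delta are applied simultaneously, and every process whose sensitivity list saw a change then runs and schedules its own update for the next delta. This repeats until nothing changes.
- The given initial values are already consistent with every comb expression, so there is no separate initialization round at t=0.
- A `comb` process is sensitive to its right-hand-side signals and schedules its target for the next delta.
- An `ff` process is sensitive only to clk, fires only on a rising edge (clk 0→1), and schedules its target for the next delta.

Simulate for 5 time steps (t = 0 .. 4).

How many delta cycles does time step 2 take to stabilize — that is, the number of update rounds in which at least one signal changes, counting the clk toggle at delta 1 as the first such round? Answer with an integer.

5

t0.Δ0 s5=0 s6=0 s0=0 clk=0 s3=1 s4=1 s2=0 s1=1
t0.Δ1 s5=0 s6=0 s0=0 clk=1 s3=1 s4=1 s2=0 s1=1
t0.Δ2 s5=0 s6=0 s0=0 clk=1 s3=1 s4=0 s2=1 s1=1
t0.Δ3 s5=1 s6=1 s0=0 clk=1 s3=0 s4=0 s2=1 s1=0
t0.Δ4 s5=0 s6=1 s0=0 clk=1 s3=1 s4=0 s2=1 s1=0
t0.Δ5 s5=0 s6=1 s0=0 clk=1 s3=0 s4=0 s2=1 s1=0
t1.Δ0 s5=0 s6=1 s0=0 clk=1 s3=0 s4=0 s2=1 s1=0
t1.Δ1 s5=0 s6=1 s0=0 clk=0 s3=0 s4=0 s2=1 s1=0
t2.Δ0 s5=0 s6=1 s0=0 clk=0 s3=0 s4=0 s2=1 s1=0
t2.Δ1 s5=0 s6=1 s0=0 clk=1 s3=0 s4=0 s2=1 s1=0
t2.Δ2 s5=0 s6=1 s0=0 clk=1 s3=0 s4=0 s2=0 s1=0
t2.Δ3 s5=0 s6=0 s0=0 clk=1 s3=0 s4=0 s2=0 s1=1
t2.Δ4 s5=1 s6=0 s0=0 clk=1 s3=0 s4=0 s2=0 s1=1
t2.Δ5 s5=1 s6=0 s0=0 clk=1 s3=1 s4=0 s2=0 s1=1
t3.Δ0 s5=1 s6=0 s0=0 clk=1 s3=1 s4=0 s2=0 s1=1
t3.Δ1 s5=1 s6=0 s0=0 clk=0 s3=1 s4=0 s2=0 s1=1
t4.Δ0 s5=1 s6=0 s0=0 clk=0 s3=1 s4=0 s2=0 s1=1
t4.Δ1 s5=1 s6=0 s0=0 clk=1 s3=1 s4=0 s2=0 s1=1
t4.Δ2 s5=1 s6=0 s0=0 clk=1 s3=1 s4=0 s2=1 s1=1
t4.Δ3 s5=1 s6=1 s0=0 clk=1 s3=1 s4=0 s2=1 s1=0
t4.Δ4 s5=0 s6=1 s0=0 clk=1 s3=1 s4=0 s2=1 s1=0
t4.Δ5 s5=0 s6=1 s0=0 clk=1 s3=0 s4=0 s2=1 s1=0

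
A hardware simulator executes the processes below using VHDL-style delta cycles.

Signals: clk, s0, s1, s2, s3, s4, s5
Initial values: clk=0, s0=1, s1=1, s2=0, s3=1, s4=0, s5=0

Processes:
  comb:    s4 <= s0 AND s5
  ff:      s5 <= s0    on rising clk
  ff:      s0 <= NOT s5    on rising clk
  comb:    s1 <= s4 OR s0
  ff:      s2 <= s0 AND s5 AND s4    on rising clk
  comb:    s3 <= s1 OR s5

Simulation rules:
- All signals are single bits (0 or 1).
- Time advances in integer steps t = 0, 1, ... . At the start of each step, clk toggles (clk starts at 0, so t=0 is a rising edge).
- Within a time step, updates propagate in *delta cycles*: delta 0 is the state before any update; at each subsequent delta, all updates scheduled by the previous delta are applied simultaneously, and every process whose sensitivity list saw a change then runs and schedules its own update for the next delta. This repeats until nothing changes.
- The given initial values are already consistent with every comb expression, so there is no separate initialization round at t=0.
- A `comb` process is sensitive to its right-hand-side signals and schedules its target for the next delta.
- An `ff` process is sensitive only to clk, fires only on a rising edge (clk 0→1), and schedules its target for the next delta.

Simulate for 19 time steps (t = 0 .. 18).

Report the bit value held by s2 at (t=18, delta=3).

1

t=0 Δ0: s5=0 s3=1 s4=0 s2=0 s1=1 s0=1 clk=0
  Δ1: clk:0→1
  Δ2: s5:0→1
  Δ3: s4:0→1
  (3Δ to stable)
t=1 Δ0: s5=1 s3=1 s4=1 s2=0 s1=1 s0=1 clk=1
  Δ1: clk:1→0
  (1Δ to stable)
t=2 Δ0: s5=1 s3=1 s4=1 s2=0 s1=1 s0=1 clk=0
  Δ1: clk:0→1
  Δ2: s2:0→1, s0:1→0
  Δ3: s4:1→0
  Δ4: s1:1→0
  (4Δ to stable)
t=3 Δ0: s5=1 s3=1 s4=0 s2=1 s1=0 s0=0 clk=1
  Δ1: clk:1→0
  (1Δ to stable)
t=4 Δ0: s5=1 s3=1 s4=0 s2=1 s1=0 s0=0 clk=0
  Δ1: clk:0→1
  Δ2: s5:1→0, s2:1→0
  Δ3: s3:1→0
  (3Δ to stable)
t=5 Δ0: s5=0 s3=0 s4=0 s2=0 s1=0 s0=0 clk=1
  Δ1: clk:1→0
  (1Δ to stable)
t=6 Δ0: s5=0 s3=0 s4=0 s2=0 s1=0 s0=0 clk=0
  Δ1: clk:0→1
  Δ2: s0:0→1
  Δ3: s1:0→1
  Δ4: s3:0→1
  (4Δ to stable)
t=7 Δ0: s5=0 s3=1 s4=0 s2=0 s1=1 s0=1 clk=1
  Δ1: clk:1→0
  (1Δ to stable)
t=8 Δ0: s5=0 s3=1 s4=0 s2=0 s1=1 s0=1 clk=0
  Δ1: clk:0→1
  Δ2: s5:0→1
  Δ3: s4:0→1
  (3Δ to stable)
t=9 Δ0: s5=1 s3=1 s4=1 s2=0 s1=1 s0=1 clk=1
  Δ1: clk:1→0
  (1Δ to stable)
t=10 Δ0: s5=1 s3=1 s4=1 s2=0 s1=1 s0=1 clk=0
  Δ1: clk:0→1
  Δ2: s2:0→1, s0:1→0
  Δ3: s4:1→0
  Δ4: s1:1→0
  (4Δ to stable)
t=11 Δ0: s5=1 s3=1 s4=0 s2=1 s1=0 s0=0 clk=1
  Δ1: clk:1→0
  (1Δ to stable)
t=12 Δ0: s5=1 s3=1 s4=0 s2=1 s1=0 s0=0 clk=0
  Δ1: clk:0→1
  Δ2: s5:1→0, s2:1→0
  Δ3: s3:1→0
  (3Δ to stable)
t=13 Δ0: s5=0 s3=0 s4=0 s2=0 s1=0 s0=0 clk=1
  Δ1: clk:1→0
  (1Δ to stable)
t=14 Δ0: s5=0 s3=0 s4=0 s2=0 s1=0 s0=0 clk=0
  Δ1: clk:0→1
  Δ2: s0:0→1
  Δ3: s1:0→1
  Δ4: s3:0→1
  (4Δ to stable)
t=15 Δ0: s5=0 s3=1 s4=0 s2=0 s1=1 s0=1 clk=1
  Δ1: clk:1→0
  (1Δ to stable)
t=16 Δ0: s5=0 s3=1 s4=0 s2=0 s1=1 s0=1 clk=0
  Δ1: clk:0→1
  Δ2: s5:0→1
  Δ3: s4:0→1
  (3Δ to stable)
t=17 Δ0: s5=1 s3=1 s4=1 s2=0 s1=1 s0=1 clk=1
  Δ1: clk:1→0
  (1Δ to stable)
t=18 Δ0: s5=1 s3=1 s4=1 s2=0 s1=1 s0=1 clk=0
  Δ1: clk:0→1
  Δ2: s2:0→1, s0:1→0
  Δ3: s4:1→0
  Δ4: s1:1→0
  (4Δ to stable)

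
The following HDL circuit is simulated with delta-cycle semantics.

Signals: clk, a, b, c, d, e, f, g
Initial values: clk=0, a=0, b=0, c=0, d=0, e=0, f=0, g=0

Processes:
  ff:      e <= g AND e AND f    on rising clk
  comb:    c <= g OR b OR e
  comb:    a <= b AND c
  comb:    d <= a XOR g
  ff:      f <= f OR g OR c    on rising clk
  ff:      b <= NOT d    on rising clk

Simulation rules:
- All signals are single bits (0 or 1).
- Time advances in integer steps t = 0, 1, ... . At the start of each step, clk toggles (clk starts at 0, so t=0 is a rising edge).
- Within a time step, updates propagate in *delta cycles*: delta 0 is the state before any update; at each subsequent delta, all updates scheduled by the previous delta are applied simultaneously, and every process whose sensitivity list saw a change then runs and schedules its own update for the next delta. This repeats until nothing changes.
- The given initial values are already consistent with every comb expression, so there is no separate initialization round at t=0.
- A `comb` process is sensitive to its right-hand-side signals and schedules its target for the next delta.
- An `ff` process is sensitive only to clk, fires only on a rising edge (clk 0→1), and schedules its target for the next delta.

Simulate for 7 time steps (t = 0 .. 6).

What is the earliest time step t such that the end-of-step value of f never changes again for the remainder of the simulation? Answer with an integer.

t0.Δ0 a=0 e=0 clk=0 f=0 g=0 d=0 b=0 c=0
t0.Δ1 a=0 e=0 clk=1 f=0 g=0 d=0 b=0 c=0
t0.Δ2 a=0 e=0 clk=1 f=0 g=0 d=0 b=1 c=0
t0.Δ3 a=0 e=0 clk=1 f=0 g=0 d=0 b=1 c=1
t0.Δ4 a=1 e=0 clk=1 f=0 g=0 d=0 b=1 c=1
t0.Δ5 a=1 e=0 clk=1 f=0 g=0 d=1 b=1 c=1
t1.Δ0 a=1 e=0 clk=1 f=0 g=0 d=1 b=1 c=1
t1.Δ1 a=1 e=0 clk=0 f=0 g=0 d=1 b=1 c=1
t2.Δ0 a=1 e=0 clk=0 f=0 g=0 d=1 b=1 c=1
t2.Δ1 a=1 e=0 clk=1 f=0 g=0 d=1 b=1 c=1
t2.Δ2 a=1 e=0 clk=1 f=1 g=0 d=1 b=0 c=1
t2.Δ3 a=0 e=0 clk=1 f=1 g=0 d=1 b=0 c=0
t2.Δ4 a=0 e=0 clk=1 f=1 g=0 d=0 b=0 c=0
t3.Δ0 a=0 e=0 clk=1 f=1 g=0 d=0 b=0 c=0
t3.Δ1 a=0 e=0 clk=0 f=1 g=0 d=0 b=0 c=0
t4.Δ0 a=0 e=0 clk=0 f=1 g=0 d=0 b=0 c=0
t4.Δ1 a=0 e=0 clk=1 f=1 g=0 d=0 b=0 c=0
t4.Δ2 a=0 e=0 clk=1 f=1 g=0 d=0 b=1 c=0
t4.Δ3 a=0 e=0 clk=1 f=1 g=0 d=0 b=1 c=1
t4.Δ4 a=1 e=0 clk=1 f=1 g=0 d=0 b=1 c=1
t4.Δ5 a=1 e=0 clk=1 f=1 g=0 d=1 b=1 c=1
t5.Δ0 a=1 e=0 clk=1 f=1 g=0 d=1 b=1 c=1
t5.Δ1 a=1 e=0 clk=0 f=1 g=0 d=1 b=1 c=1
t6.Δ0 a=1 e=0 clk=0 f=1 g=0 d=1 b=1 c=1
t6.Δ1 a=1 e=0 clk=1 f=1 g=0 d=1 b=1 c=1
t6.Δ2 a=1 e=0 clk=1 f=1 g=0 d=1 b=0 c=1
t6.Δ3 a=0 e=0 clk=1 f=1 g=0 d=1 b=0 c=0
t6.Δ4 a=0 e=0 clk=1 f=1 g=0 d=0 b=0 c=0

2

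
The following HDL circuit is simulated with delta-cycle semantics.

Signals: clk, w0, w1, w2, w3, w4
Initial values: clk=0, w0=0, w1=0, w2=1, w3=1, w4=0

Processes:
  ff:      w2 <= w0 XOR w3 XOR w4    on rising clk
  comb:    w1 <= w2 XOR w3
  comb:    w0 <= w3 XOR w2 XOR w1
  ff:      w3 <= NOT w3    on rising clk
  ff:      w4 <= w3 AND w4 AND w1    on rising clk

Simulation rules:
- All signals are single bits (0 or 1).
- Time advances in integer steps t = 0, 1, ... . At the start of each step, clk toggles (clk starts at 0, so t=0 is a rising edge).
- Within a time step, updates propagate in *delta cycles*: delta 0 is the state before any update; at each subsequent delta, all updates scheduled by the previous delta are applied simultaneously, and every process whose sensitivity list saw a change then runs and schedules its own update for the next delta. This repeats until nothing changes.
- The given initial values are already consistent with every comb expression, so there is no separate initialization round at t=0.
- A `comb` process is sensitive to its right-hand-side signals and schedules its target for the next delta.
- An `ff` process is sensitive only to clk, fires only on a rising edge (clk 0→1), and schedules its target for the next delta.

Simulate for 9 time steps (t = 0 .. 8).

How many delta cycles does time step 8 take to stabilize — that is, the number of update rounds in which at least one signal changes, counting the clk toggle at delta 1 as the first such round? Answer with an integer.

2

t0.Δ0 w4=0 w1=0 w3=1 w0=0 clk=0 w2=1
t0.Δ1 w4=0 w1=0 w3=1 w0=0 clk=1 w2=1
t0.Δ2 w4=0 w1=0 w3=0 w0=0 clk=1 w2=1
t0.Δ3 w4=0 w1=1 w3=0 w0=1 clk=1 w2=1
t0.Δ4 w4=0 w1=1 w3=0 w0=0 clk=1 w2=1
t1.Δ0 w4=0 w1=1 w3=0 w0=0 clk=1 w2=1
t1.Δ1 w4=0 w1=1 w3=0 w0=0 clk=0 w2=1
t2.Δ0 w4=0 w1=1 w3=0 w0=0 clk=0 w2=1
t2.Δ1 w4=0 w1=1 w3=0 w0=0 clk=1 w2=1
t2.Δ2 w4=0 w1=1 w3=1 w0=0 clk=1 w2=0
t3.Δ0 w4=0 w1=1 w3=1 w0=0 clk=1 w2=0
t3.Δ1 w4=0 w1=1 w3=1 w0=0 clk=0 w2=0
t4.Δ0 w4=0 w1=1 w3=1 w0=0 clk=0 w2=0
t4.Δ1 w4=0 w1=1 w3=1 w0=0 clk=1 w2=0
t4.Δ2 w4=0 w1=1 w3=0 w0=0 clk=1 w2=1
t5.Δ0 w4=0 w1=1 w3=0 w0=0 clk=1 w2=1
t5.Δ1 w4=0 w1=1 w3=0 w0=0 clk=0 w2=1
t6.Δ0 w4=0 w1=1 w3=0 w0=0 clk=0 w2=1
t6.Δ1 w4=0 w1=1 w3=0 w0=0 clk=1 w2=1
t6.Δ2 w4=0 w1=1 w3=1 w0=0 clk=1 w2=0
t7.Δ0 w4=0 w1=1 w3=1 w0=0 clk=1 w2=0
t7.Δ1 w4=0 w1=1 w3=1 w0=0 clk=0 w2=0
t8.Δ0 w4=0 w1=1 w3=1 w0=0 clk=0 w2=0
t8.Δ1 w4=0 w1=1 w3=1 w0=0 clk=1 w2=0
t8.Δ2 w4=0 w1=1 w3=0 w0=0 clk=1 w2=1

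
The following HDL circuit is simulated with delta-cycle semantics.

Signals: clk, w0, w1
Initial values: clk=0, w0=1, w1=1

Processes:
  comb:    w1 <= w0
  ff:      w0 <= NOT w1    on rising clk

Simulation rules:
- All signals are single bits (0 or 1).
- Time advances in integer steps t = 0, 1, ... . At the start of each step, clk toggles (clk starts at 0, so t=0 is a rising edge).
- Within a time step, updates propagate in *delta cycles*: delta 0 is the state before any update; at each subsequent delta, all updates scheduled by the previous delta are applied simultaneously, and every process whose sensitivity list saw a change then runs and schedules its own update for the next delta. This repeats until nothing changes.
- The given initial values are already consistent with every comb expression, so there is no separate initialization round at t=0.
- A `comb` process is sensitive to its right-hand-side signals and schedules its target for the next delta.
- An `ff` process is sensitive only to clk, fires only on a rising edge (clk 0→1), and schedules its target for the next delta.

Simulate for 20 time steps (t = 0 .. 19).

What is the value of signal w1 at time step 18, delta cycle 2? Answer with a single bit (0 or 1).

0

[bits: clk,w0,w1]
t=0: Δ0=011 Δ1=111 Δ2=101 Δ3=100 | 3Δ
t=1: Δ0=100 Δ1=000 | 1Δ
t=2: Δ0=000 Δ1=100 Δ2=110 Δ3=111 | 3Δ
t=3: Δ0=111 Δ1=011 | 1Δ
t=4: Δ0=011 Δ1=111 Δ2=101 Δ3=100 | 3Δ
t=5: Δ0=100 Δ1=000 | 1Δ
t=6: Δ0=000 Δ1=100 Δ2=110 Δ3=111 | 3Δ
t=7: Δ0=111 Δ1=011 | 1Δ
t=8: Δ0=011 Δ1=111 Δ2=101 Δ3=100 | 3Δ
t=9: Δ0=100 Δ1=000 | 1Δ
t=10: Δ0=000 Δ1=100 Δ2=110 Δ3=111 | 3Δ
t=11: Δ0=111 Δ1=011 | 1Δ
t=12: Δ0=011 Δ1=111 Δ2=101 Δ3=100 | 3Δ
t=13: Δ0=100 Δ1=000 | 1Δ
t=14: Δ0=000 Δ1=100 Δ2=110 Δ3=111 | 3Δ
t=15: Δ0=111 Δ1=011 | 1Δ
t=16: Δ0=011 Δ1=111 Δ2=101 Δ3=100 | 3Δ
t=17: Δ0=100 Δ1=000 | 1Δ
t=18: Δ0=000 Δ1=100 Δ2=110 Δ3=111 | 3Δ
t=19: Δ0=111 Δ1=011 | 1Δ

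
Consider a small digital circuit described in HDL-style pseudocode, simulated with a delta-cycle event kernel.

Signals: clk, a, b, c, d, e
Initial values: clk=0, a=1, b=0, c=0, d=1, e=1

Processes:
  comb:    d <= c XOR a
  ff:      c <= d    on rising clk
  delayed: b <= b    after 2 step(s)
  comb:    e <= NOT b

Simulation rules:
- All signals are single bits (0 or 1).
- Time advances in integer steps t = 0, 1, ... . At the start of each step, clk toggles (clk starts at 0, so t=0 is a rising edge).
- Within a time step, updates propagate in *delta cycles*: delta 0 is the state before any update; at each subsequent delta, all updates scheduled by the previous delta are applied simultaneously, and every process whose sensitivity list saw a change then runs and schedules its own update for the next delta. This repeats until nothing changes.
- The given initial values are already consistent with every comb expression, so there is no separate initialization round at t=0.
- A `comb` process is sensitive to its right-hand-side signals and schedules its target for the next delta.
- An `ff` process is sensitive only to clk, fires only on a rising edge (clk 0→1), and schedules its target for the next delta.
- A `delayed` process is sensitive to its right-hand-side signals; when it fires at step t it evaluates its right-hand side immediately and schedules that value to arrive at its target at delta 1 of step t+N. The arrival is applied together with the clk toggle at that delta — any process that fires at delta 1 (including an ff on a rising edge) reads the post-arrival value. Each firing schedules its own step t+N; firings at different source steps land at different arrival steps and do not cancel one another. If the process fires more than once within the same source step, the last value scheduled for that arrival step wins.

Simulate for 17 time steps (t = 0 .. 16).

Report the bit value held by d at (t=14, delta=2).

0

t=0 Δ0: b=0 e=1 clk=0 a=1 c=0 d=1
  Δ1: clk:0→1
  Δ2: c:0→1
  Δ3: d:1→0
  (3Δ to stable)
t=1 Δ0: b=0 e=1 clk=1 a=1 c=1 d=0
  Δ1: clk:1→0
  (1Δ to stable)
t=2 Δ0: b=0 e=1 clk=0 a=1 c=1 d=0
  Δ1: clk:0→1
  Δ2: c:1→0
  Δ3: d:0→1
  (3Δ to stable)
t=3 Δ0: b=0 e=1 clk=1 a=1 c=0 d=1
  Δ1: clk:1→0
  (1Δ to stable)
t=4 Δ0: b=0 e=1 clk=0 a=1 c=0 d=1
  Δ1: clk:0→1
  Δ2: c:0→1
  Δ3: d:1→0
  (3Δ to stable)
t=5 Δ0: b=0 e=1 clk=1 a=1 c=1 d=0
  Δ1: clk:1→0
  (1Δ to stable)
t=6 Δ0: b=0 e=1 clk=0 a=1 c=1 d=0
  Δ1: clk:0→1
  Δ2: c:1→0
  Δ3: d:0→1
  (3Δ to stable)
t=7 Δ0: b=0 e=1 clk=1 a=1 c=0 d=1
  Δ1: clk:1→0
  (1Δ to stable)
t=8 Δ0: b=0 e=1 clk=0 a=1 c=0 d=1
  Δ1: clk:0→1
  Δ2: c:0→1
  Δ3: d:1→0
  (3Δ to stable)
t=9 Δ0: b=0 e=1 clk=1 a=1 c=1 d=0
  Δ1: clk:1→0
  (1Δ to stable)
t=10 Δ0: b=0 e=1 clk=0 a=1 c=1 d=0
  Δ1: clk:0→1
  Δ2: c:1→0
  Δ3: d:0→1
  (3Δ to stable)
t=11 Δ0: b=0 e=1 clk=1 a=1 c=0 d=1
  Δ1: clk:1→0
  (1Δ to stable)
t=12 Δ0: b=0 e=1 clk=0 a=1 c=0 d=1
  Δ1: clk:0→1
  Δ2: c:0→1
  Δ3: d:1→0
  (3Δ to stable)
t=13 Δ0: b=0 e=1 clk=1 a=1 c=1 d=0
  Δ1: clk:1→0
  (1Δ to stable)
t=14 Δ0: b=0 e=1 clk=0 a=1 c=1 d=0
  Δ1: clk:0→1
  Δ2: c:1→0
  Δ3: d:0→1
  (3Δ to stable)
t=15 Δ0: b=0 e=1 clk=1 a=1 c=0 d=1
  Δ1: clk:1→0
  (1Δ to stable)
t=16 Δ0: b=0 e=1 clk=0 a=1 c=0 d=1
  Δ1: clk:0→1
  Δ2: c:0→1
  Δ3: d:1→0
  (3Δ to stable)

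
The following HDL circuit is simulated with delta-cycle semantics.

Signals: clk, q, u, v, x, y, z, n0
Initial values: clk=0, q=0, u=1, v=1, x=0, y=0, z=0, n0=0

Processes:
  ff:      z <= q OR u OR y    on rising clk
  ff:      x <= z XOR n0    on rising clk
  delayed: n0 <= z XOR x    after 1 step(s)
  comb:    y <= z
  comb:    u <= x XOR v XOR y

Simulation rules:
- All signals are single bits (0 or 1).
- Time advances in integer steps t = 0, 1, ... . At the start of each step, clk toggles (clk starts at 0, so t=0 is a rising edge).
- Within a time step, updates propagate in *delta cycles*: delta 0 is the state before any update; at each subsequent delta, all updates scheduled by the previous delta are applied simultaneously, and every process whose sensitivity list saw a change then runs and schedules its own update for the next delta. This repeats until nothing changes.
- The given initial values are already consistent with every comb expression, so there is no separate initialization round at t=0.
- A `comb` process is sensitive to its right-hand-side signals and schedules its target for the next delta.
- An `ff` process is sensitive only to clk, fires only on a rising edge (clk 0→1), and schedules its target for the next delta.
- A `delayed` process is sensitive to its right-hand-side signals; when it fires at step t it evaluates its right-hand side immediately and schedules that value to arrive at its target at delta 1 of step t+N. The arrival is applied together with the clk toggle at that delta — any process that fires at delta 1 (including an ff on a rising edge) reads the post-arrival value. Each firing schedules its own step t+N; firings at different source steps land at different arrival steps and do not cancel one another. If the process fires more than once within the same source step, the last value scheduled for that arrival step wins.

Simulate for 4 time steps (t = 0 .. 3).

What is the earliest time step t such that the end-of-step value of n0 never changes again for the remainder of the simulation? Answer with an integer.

1

t0.Δ0 q=0 n0=0 u=1 z=0 y=0 clk=0 v=1 x=0
t0.Δ1 q=0 n0=0 u=1 z=0 y=0 clk=1 v=1 x=0
t0.Δ2 q=0 n0=0 u=1 z=1 y=0 clk=1 v=1 x=0
t0.Δ3 q=0 n0=0 u=1 z=1 y=1 clk=1 v=1 x=0
t0.Δ4 q=0 n0=0 u=0 z=1 y=1 clk=1 v=1 x=0
t1.Δ0 q=0 n0=0 u=0 z=1 y=1 clk=1 v=1 x=0
t1.Δ1 q=0 n0=1 u=0 z=1 y=1 clk=0 v=1 x=0
t2.Δ0 q=0 n0=1 u=0 z=1 y=1 clk=0 v=1 x=0
t2.Δ1 q=0 n0=1 u=0 z=1 y=1 clk=1 v=1 x=0
t3.Δ0 q=0 n0=1 u=0 z=1 y=1 clk=1 v=1 x=0
t3.Δ1 q=0 n0=1 u=0 z=1 y=1 clk=0 v=1 x=0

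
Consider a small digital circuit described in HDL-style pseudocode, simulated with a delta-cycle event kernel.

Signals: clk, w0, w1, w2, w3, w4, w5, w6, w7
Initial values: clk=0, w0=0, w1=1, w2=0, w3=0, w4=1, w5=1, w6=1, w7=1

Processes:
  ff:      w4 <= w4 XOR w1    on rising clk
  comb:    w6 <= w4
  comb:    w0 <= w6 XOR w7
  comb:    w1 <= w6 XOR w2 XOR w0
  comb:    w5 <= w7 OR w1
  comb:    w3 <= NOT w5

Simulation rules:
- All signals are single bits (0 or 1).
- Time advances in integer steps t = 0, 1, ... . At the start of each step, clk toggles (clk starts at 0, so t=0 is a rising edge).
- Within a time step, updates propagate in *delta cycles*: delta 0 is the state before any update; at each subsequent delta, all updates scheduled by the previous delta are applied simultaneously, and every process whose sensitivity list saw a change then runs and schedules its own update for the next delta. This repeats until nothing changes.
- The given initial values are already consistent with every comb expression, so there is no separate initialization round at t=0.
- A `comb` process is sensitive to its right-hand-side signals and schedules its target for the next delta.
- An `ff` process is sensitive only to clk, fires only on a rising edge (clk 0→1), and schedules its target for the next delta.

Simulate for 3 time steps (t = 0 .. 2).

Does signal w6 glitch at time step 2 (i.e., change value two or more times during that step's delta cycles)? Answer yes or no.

[bits: clk,w7,w1,w2,w3,w5,w0,w6,w4]
t=0: Δ0=011001011 Δ1=111001011 Δ2=111001010 Δ3=111001000 Δ4=110001100 Δ5=111001100 | 5Δ
t=1: Δ0=111001100 Δ1=011001100 | 1Δ
t=2: Δ0=011001100 Δ1=111001100 Δ2=111001101 Δ3=111001111 Δ4=110001011 Δ5=111001011 | 5Δ

no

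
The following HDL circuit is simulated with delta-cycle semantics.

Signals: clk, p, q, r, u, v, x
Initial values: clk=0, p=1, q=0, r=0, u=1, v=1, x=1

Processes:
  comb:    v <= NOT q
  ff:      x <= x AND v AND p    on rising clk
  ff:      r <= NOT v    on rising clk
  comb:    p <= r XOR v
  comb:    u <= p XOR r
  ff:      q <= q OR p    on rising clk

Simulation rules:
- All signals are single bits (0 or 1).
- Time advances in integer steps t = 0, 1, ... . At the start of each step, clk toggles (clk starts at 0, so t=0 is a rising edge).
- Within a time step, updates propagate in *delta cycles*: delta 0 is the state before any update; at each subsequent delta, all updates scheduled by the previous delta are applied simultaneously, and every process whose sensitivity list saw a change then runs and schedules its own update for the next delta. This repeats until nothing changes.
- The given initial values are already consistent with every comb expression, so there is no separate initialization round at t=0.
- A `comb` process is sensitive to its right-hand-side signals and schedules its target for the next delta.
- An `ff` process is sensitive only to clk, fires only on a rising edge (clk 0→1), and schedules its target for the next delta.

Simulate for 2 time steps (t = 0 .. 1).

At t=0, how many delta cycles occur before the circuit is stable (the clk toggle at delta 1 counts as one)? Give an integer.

t=0 Δ0: r=0 v=1 q=0 p=1 x=1 clk=0 u=1
  Δ1: clk:0→1
  Δ2: q:0→1
  Δ3: v:1→0
  Δ4: p:1→0
  Δ5: u:1→0
  (5Δ to stable)
t=1 Δ0: r=0 v=0 q=1 p=0 x=1 clk=1 u=0
  Δ1: clk:1→0
  (1Δ to stable)

5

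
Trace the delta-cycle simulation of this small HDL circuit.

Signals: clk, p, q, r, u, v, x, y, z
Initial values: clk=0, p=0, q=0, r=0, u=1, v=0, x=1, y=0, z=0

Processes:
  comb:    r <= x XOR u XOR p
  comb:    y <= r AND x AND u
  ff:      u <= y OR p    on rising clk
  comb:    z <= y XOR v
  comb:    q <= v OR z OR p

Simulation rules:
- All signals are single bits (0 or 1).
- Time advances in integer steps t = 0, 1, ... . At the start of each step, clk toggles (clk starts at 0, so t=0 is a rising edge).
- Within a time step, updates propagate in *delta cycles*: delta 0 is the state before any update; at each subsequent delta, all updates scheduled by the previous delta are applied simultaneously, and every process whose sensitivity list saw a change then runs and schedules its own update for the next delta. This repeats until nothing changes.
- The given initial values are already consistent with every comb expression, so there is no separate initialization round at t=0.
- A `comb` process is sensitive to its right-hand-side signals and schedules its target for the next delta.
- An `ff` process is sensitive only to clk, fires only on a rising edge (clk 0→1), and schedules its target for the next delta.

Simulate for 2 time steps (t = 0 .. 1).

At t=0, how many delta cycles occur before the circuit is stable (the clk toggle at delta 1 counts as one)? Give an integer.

3

[bits: y,p,z,r,clk,u,x,q,v]
t=0: Δ0=000001100 Δ1=000011100 Δ2=000010100 Δ3=000110100 | 3Δ
t=1: Δ0=000110100 Δ1=000100100 | 1Δ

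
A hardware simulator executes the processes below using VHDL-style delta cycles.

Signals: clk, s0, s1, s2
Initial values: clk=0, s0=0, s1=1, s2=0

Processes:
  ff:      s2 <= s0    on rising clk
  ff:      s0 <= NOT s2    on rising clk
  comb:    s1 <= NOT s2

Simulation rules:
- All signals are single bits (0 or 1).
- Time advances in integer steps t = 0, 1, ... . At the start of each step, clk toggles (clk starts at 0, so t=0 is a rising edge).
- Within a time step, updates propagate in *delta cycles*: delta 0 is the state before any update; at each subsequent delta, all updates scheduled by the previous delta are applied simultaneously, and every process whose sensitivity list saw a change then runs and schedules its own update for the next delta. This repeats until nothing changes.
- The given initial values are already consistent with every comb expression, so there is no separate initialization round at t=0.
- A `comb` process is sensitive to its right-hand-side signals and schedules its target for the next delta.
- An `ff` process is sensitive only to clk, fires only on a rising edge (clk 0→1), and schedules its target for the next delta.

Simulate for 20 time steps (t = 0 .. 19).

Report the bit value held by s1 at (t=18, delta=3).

0

t=0 Δ0: s1=1 clk=0 s0=0 s2=0
  Δ1: clk:0→1
  Δ2: s0:0→1
  (2Δ to stable)
t=1 Δ0: s1=1 clk=1 s0=1 s2=0
  Δ1: clk:1→0
  (1Δ to stable)
t=2 Δ0: s1=1 clk=0 s0=1 s2=0
  Δ1: clk:0→1
  Δ2: s2:0→1
  Δ3: s1:1→0
  (3Δ to stable)
t=3 Δ0: s1=0 clk=1 s0=1 s2=1
  Δ1: clk:1→0
  (1Δ to stable)
t=4 Δ0: s1=0 clk=0 s0=1 s2=1
  Δ1: clk:0→1
  Δ2: s0:1→0
  (2Δ to stable)
t=5 Δ0: s1=0 clk=1 s0=0 s2=1
  Δ1: clk:1→0
  (1Δ to stable)
t=6 Δ0: s1=0 clk=0 s0=0 s2=1
  Δ1: clk:0→1
  Δ2: s2:1→0
  Δ3: s1:0→1
  (3Δ to stable)
t=7 Δ0: s1=1 clk=1 s0=0 s2=0
  Δ1: clk:1→0
  (1Δ to stable)
t=8 Δ0: s1=1 clk=0 s0=0 s2=0
  Δ1: clk:0→1
  Δ2: s0:0→1
  (2Δ to stable)
t=9 Δ0: s1=1 clk=1 s0=1 s2=0
  Δ1: clk:1→0
  (1Δ to stable)
t=10 Δ0: s1=1 clk=0 s0=1 s2=0
  Δ1: clk:0→1
  Δ2: s2:0→1
  Δ3: s1:1→0
  (3Δ to stable)
t=11 Δ0: s1=0 clk=1 s0=1 s2=1
  Δ1: clk:1→0
  (1Δ to stable)
t=12 Δ0: s1=0 clk=0 s0=1 s2=1
  Δ1: clk:0→1
  Δ2: s0:1→0
  (2Δ to stable)
t=13 Δ0: s1=0 clk=1 s0=0 s2=1
  Δ1: clk:1→0
  (1Δ to stable)
t=14 Δ0: s1=0 clk=0 s0=0 s2=1
  Δ1: clk:0→1
  Δ2: s2:1→0
  Δ3: s1:0→1
  (3Δ to stable)
t=15 Δ0: s1=1 clk=1 s0=0 s2=0
  Δ1: clk:1→0
  (1Δ to stable)
t=16 Δ0: s1=1 clk=0 s0=0 s2=0
  Δ1: clk:0→1
  Δ2: s0:0→1
  (2Δ to stable)
t=17 Δ0: s1=1 clk=1 s0=1 s2=0
  Δ1: clk:1→0
  (1Δ to stable)
t=18 Δ0: s1=1 clk=0 s0=1 s2=0
  Δ1: clk:0→1
  Δ2: s2:0→1
  Δ3: s1:1→0
  (3Δ to stable)
t=19 Δ0: s1=0 clk=1 s0=1 s2=1
  Δ1: clk:1→0
  (1Δ to stable)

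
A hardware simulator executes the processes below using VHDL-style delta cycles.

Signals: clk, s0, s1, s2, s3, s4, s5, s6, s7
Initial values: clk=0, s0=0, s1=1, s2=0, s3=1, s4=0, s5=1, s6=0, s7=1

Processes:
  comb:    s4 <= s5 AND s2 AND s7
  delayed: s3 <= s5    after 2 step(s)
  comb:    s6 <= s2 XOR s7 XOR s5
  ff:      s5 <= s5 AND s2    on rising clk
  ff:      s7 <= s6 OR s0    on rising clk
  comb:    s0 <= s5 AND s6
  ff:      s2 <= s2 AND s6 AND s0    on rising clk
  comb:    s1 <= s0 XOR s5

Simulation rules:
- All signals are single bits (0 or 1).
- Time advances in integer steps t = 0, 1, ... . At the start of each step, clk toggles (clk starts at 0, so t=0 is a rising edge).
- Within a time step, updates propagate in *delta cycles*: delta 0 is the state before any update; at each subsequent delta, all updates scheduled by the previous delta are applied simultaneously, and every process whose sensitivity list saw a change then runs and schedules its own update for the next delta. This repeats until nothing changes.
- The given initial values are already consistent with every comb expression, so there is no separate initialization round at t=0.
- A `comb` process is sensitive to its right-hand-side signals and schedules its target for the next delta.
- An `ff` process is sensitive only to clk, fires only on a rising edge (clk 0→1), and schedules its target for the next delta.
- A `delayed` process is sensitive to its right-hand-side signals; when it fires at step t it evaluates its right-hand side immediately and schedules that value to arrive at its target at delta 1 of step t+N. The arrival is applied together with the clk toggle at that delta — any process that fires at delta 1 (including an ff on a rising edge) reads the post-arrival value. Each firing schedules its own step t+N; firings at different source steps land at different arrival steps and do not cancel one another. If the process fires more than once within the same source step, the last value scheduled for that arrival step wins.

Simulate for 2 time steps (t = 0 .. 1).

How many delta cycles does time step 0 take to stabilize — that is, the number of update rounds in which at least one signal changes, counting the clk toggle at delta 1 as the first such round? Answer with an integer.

t=0 Δ0: s4=0 s5=1 s1=1 s2=0 clk=0 s6=0 s3=1 s7=1 s0=0
  Δ1: clk:0→1
  Δ2: s5:1→0, s7:1→0
  Δ3: s1:1→0
  (3Δ to stable)
t=1 Δ0: s4=0 s5=0 s1=0 s2=0 clk=1 s6=0 s3=1 s7=0 s0=0
  Δ1: clk:1→0
  (1Δ to stable)

3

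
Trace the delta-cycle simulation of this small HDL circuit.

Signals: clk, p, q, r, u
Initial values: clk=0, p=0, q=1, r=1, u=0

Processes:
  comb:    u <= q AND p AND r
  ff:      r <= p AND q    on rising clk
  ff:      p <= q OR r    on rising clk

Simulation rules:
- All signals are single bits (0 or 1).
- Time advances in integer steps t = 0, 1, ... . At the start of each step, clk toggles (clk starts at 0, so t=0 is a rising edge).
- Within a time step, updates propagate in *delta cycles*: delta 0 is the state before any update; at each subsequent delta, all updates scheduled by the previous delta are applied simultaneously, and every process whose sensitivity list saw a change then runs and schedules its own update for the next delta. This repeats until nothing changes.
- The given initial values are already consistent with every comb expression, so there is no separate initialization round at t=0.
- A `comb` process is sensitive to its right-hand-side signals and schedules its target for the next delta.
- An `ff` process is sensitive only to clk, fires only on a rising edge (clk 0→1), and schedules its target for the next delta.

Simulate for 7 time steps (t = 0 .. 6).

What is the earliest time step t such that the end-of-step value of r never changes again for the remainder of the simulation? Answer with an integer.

2

t0.Δ0 p=0 r=1 clk=0 q=1 u=0
t0.Δ1 p=0 r=1 clk=1 q=1 u=0
t0.Δ2 p=1 r=0 clk=1 q=1 u=0
t1.Δ0 p=1 r=0 clk=1 q=1 u=0
t1.Δ1 p=1 r=0 clk=0 q=1 u=0
t2.Δ0 p=1 r=0 clk=0 q=1 u=0
t2.Δ1 p=1 r=0 clk=1 q=1 u=0
t2.Δ2 p=1 r=1 clk=1 q=1 u=0
t2.Δ3 p=1 r=1 clk=1 q=1 u=1
t3.Δ0 p=1 r=1 clk=1 q=1 u=1
t3.Δ1 p=1 r=1 clk=0 q=1 u=1
t4.Δ0 p=1 r=1 clk=0 q=1 u=1
t4.Δ1 p=1 r=1 clk=1 q=1 u=1
t5.Δ0 p=1 r=1 clk=1 q=1 u=1
t5.Δ1 p=1 r=1 clk=0 q=1 u=1
t6.Δ0 p=1 r=1 clk=0 q=1 u=1
t6.Δ1 p=1 r=1 clk=1 q=1 u=1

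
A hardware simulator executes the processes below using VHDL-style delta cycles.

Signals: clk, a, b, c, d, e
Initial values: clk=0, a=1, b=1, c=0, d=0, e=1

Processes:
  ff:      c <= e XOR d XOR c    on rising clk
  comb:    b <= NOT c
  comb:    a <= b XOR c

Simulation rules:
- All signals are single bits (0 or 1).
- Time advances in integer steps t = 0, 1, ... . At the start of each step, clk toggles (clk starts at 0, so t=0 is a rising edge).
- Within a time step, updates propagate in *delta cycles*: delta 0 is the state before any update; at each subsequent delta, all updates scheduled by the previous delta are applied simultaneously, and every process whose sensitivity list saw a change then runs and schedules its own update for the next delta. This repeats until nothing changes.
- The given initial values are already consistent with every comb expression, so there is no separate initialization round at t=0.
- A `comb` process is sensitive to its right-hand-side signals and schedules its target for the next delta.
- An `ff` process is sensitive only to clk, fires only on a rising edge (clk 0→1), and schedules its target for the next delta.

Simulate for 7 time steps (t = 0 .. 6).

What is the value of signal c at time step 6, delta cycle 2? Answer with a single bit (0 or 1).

t=0 Δ0: e=1 b=1 clk=0 d=0 c=0 a=1
  Δ1: clk:0→1
  Δ2: c:0→1
  Δ3: b:1→0, a:1→0
  Δ4: a:0→1
  (4Δ to stable)
t=1 Δ0: e=1 b=0 clk=1 d=0 c=1 a=1
  Δ1: clk:1→0
  (1Δ to stable)
t=2 Δ0: e=1 b=0 clk=0 d=0 c=1 a=1
  Δ1: clk:0→1
  Δ2: c:1→0
  Δ3: b:0→1, a:1→0
  Δ4: a:0→1
  (4Δ to stable)
t=3 Δ0: e=1 b=1 clk=1 d=0 c=0 a=1
  Δ1: clk:1→0
  (1Δ to stable)
t=4 Δ0: e=1 b=1 clk=0 d=0 c=0 a=1
  Δ1: clk:0→1
  Δ2: c:0→1
  Δ3: b:1→0, a:1→0
  Δ4: a:0→1
  (4Δ to stable)
t=5 Δ0: e=1 b=0 clk=1 d=0 c=1 a=1
  Δ1: clk:1→0
  (1Δ to stable)
t=6 Δ0: e=1 b=0 clk=0 d=0 c=1 a=1
  Δ1: clk:0→1
  Δ2: c:1→0
  Δ3: b:0→1, a:1→0
  Δ4: a:0→1
  (4Δ to stable)

0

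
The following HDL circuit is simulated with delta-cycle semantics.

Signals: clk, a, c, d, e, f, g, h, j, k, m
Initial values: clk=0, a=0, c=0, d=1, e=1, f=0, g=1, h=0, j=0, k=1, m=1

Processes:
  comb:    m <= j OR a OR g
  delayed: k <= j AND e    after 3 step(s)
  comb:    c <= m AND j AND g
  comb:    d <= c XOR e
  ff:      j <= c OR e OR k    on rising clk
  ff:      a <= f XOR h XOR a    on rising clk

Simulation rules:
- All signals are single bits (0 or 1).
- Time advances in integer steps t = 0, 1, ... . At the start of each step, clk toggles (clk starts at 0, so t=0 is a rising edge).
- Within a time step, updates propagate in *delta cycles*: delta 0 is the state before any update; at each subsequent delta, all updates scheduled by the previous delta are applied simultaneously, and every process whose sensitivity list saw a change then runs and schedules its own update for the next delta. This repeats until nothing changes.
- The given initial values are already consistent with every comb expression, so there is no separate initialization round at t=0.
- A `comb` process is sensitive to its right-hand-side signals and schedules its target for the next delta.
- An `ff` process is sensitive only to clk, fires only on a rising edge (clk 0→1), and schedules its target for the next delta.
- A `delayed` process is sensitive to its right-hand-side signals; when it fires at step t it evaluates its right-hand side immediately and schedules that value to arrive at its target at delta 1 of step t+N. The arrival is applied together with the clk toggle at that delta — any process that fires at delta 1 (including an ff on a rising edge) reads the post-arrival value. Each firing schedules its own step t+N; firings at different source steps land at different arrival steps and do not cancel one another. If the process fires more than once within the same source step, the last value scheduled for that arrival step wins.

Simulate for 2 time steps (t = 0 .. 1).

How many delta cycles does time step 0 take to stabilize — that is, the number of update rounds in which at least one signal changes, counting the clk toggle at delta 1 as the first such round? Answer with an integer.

4

t=0 Δ0: d=1 m=1 j=0 k=1 g=1 f=0 e=1 clk=0 a=0 h=0 c=0
  Δ1: clk:0→1
  Δ2: j:0→1
  Δ3: c:0→1
  Δ4: d:1→0
  (4Δ to stable)
t=1 Δ0: d=0 m=1 j=1 k=1 g=1 f=0 e=1 clk=1 a=0 h=0 c=1
  Δ1: clk:1→0
  (1Δ to stable)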